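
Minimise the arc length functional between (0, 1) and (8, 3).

Arc-length functional: J[y] = ∫ sqrt(1 + (y')^2) dx.
Lagrangian L = sqrt(1 + (y')^2) has no explicit y dependence, so ∂L/∂y = 0 and the Euler-Lagrange equation gives
    d/dx( y' / sqrt(1 + (y')^2) ) = 0  ⇒  y' / sqrt(1 + (y')^2) = const.
Hence y' is constant, so y(x) is affine.
Fitting the endpoints (0, 1) and (8, 3):
    slope m = (3 − 1) / (8 − 0) = 1/4,
    intercept c = 1 − m·0 = 1.
Extremal: y(x) = (1/4) x + 1.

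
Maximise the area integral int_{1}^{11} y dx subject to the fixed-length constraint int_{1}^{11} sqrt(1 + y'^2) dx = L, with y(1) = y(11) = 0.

Set up the augmented Lagrangian using a multiplier λ for the length constraint:
    F(y, y') = y − λ sqrt(1 + y'^2).
F has no explicit x dependence, so the Beltrami identity yields a first integral
    F − y' ∂F/∂y' = C.
Compute ∂F/∂y' = −λ y' / sqrt(1 + y'^2). Then
    y − λ sqrt(1 + y'^2) + λ y'^2 / sqrt(1 + y'^2) = C
    ⇒  y − λ / sqrt(1 + y'^2) = C.
Solving for y' and integrating gives
    (x − a)^2 + (y − b)^2 = λ^2,
a circular arc of radius λ. The constants a, b are determined by the endpoint conditions y(1) = y(11) = 0, and λ is fixed implicitly by the length constraint
    ∫_{1}^{11} sqrt(1 + y'^2) dx = L.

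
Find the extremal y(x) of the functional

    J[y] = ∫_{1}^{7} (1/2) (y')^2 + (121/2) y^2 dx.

The Lagrangian is L = (1/2) (y')^2 + (121/2) y^2.
Compute ∂L/∂y = 121y, ∂L/∂y' = y'.
The Euler-Lagrange equation d/dx(∂L/∂y') − ∂L/∂y = 0 reduces to
    y'' − 121 y = 0.
Its general solution is
    y(x) = A e^(11x) + B e^(−11x),
with A, B fixed by the endpoint conditions.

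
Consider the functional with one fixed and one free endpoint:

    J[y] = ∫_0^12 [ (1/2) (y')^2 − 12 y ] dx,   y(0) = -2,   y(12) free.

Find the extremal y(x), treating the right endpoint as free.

The Lagrangian L = (1/2) (y')^2 − 12 y gives
    ∂L/∂y = −12,   ∂L/∂y' = y'.
Euler-Lagrange: d/dx(y') − (−12) = 0, i.e. y'' + 12 = 0, so
    y(x) = −(12/2) x^2 + C1 x + C2.
Fixed left endpoint y(0) = -2 ⇒ C2 = -2.
The right endpoint x = 12 is free, so the natural (transversality) condition is ∂L/∂y' |_{x=12} = 0, i.e. y'(12) = 0.
Compute y'(x) = −12 x + C1, so y'(12) = −144 + C1 = 0 ⇒ C1 = 144.
Therefore the extremal is
    y(x) = −6 x^2 + 144 x − 2.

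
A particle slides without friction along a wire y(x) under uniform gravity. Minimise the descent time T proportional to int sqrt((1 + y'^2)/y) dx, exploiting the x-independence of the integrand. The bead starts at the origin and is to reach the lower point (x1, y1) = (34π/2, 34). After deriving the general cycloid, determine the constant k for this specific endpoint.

The Lagrangian L = sqrt((1 + y'^2) / y) has no explicit x dependence, so the Beltrami identity applies:
    L − y' ∂L/∂y' = C.
Compute ∂L/∂y' = y' / sqrt(y (1 + y'^2)).
Substitute:
    sqrt((1 + y'^2)/y) − y'·y' / sqrt(y (1 + y'^2))
    = (1 + y'^2) / sqrt(y (1 + y'^2)) − y'^2 / sqrt(y (1 + y'^2))
    = 1 / sqrt(y (1 + y'^2)) = C.
Squaring and rearranging gives the first integral
    y (1 + y'^2) = 1/C^2 =: k   (constant).
Solving this first-order ODE by the substitution
    y = (k/2)(1 − cos θ)
yields the cycloid parameterisation
    x(θ) = (k/2)(θ − sin θ),   y(θ) = (k/2)(1 − cos θ).
The constant k is fixed by the endpoint condition.
Now fit the given lower endpoint (x1, y1) = (34π/2, 34). At the bottom of the first arch (θ = π), the parametric equations give
    y(π) = (k/2)(1 − cos π) = k,
    x(π) = (k/2)(π − sin π) = kπ/2.
Matching y(π) = 34 gives k = 34, consistent with x(π) = 34π/2. Therefore the specific cycloid is
    x(θ) = (34/2)(θ − sin θ),   y(θ) = (34/2)(1 − cos θ).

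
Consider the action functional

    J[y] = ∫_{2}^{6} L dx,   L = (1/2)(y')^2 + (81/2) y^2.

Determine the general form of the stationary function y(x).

The Lagrangian is L = (1/2)(y')^2 + (81/2) y^2.
∂L/∂y = 81y.
∂L/∂y' = y'.
The Euler-Lagrange equation d/dx(∂L/∂y') − ∂L/∂y = 0 becomes:
    y'' - 81 y = 0
General solution: y(x) = A e^(9x) + B e^(-9x), where A and B are arbitrary constants fixed by the endpoint conditions.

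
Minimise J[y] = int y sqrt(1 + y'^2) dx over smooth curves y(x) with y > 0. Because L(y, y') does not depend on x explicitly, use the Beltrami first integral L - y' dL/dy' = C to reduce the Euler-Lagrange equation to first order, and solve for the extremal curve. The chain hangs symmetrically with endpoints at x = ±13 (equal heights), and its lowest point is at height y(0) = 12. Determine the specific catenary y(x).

The Lagrangian L(y, y') = y sqrt(1 + y'^2) has no explicit x dependence, so the Beltrami identity applies:
    L − y' ∂L/∂y' = C.
Compute ∂L/∂y' = y · y' / sqrt(1 + y'^2). Then
    L − y' ∂L/∂y'
    = y sqrt(1 + y'^2) − y · y'^2 / sqrt(1 + y'^2)
    = y (1 + y'^2 − y'^2) / sqrt(1 + y'^2)
    = y / sqrt(1 + y'^2) = C.
Squaring gives y^2 = C^2 (1 + y'^2), i.e.
    y'^2 = y^2 / C^2 − 1.
Separating variables,
    dy / sqrt(y^2 − C^2) = dx / C,
and integrating gives arccosh(y / C) = (x − a)/C, so
    y(x) = C cosh((x − a)/C),
the catenary. The constants C and a are fixed by the two endpoint conditions (and, for the hanging-chain problem, the length constraint selects C).
Now fit the given data. The endpoints x = ±13 are symmetric at equal height, so the catenary is even about its minimum: a = 0 and y(x) = C cosh(x/C). The lowest point is y(0) = C cosh(0) = C, and we are told y(0) = 12, so C = 12. Therefore
    y(x) = 12 cosh(x/12),
and at the endpoints
    y(±13) = 12 cosh(13/12).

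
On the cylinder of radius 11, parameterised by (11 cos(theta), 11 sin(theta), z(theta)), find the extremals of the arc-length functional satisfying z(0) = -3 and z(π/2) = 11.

Parameterise the cylinder of radius R = 11 as
    r(θ) = (11 cos θ, 11 sin θ, z(θ)).
The arc-length element is
    ds = sqrt(121 + (dz/dθ)^2) dθ,
so the Lagrangian is L = sqrt(121 + z'^2).
L depends on z' only, not on z or θ, so ∂L/∂z = 0 and
    ∂L/∂z' = z' / sqrt(121 + z'^2).
The Euler-Lagrange equation gives
    d/dθ( z' / sqrt(121 + z'^2) ) = 0,
so z' is constant. Integrating once:
    z(θ) = a θ + b,
a helix on the cylinder (a straight line when the cylinder is unrolled). The constants a, b are determined by the endpoint conditions.
With endpoint conditions z(0) = -3 and z(π/2) = 11: from z(0) = b we get b = -3, and a·π/2 + -3 = 11 gives a = 28/π, so
    z(θ) = (28/π) θ − 3.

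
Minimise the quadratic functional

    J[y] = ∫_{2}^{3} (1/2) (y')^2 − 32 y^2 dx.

The Lagrangian is L = (1/2) (y')^2 − 32 y^2.
Compute ∂L/∂y = -64y, ∂L/∂y' = y'.
The Euler-Lagrange equation d/dx(∂L/∂y') − ∂L/∂y = 0 reduces to
    y'' + 64 y = 0.
Its general solution is
    y(x) = A sin(8x) + B cos(8x),
with A, B fixed by the endpoint conditions.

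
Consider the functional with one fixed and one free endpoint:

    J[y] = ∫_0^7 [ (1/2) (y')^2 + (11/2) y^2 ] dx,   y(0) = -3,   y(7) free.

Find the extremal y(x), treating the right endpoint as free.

The Lagrangian L = (1/2) (y')^2 + (11/2) y^2 gives
    ∂L/∂y = 11 y,   ∂L/∂y' = y'.
Euler-Lagrange: y'' − 11 y = 0.
With k = sqrt(11), the general solution is
    y(x) = A cosh(sqrt(11) x) + B sinh(sqrt(11) x).
Fixed left endpoint y(0) = -3 ⇒ A = -3.
The right endpoint x = 7 is free, so the natural (transversality) condition is ∂L/∂y' |_{x=7} = 0, i.e. y'(7) = 0.
Compute y'(x) = A k sinh(k x) + B k cosh(k x), so
    y'(7) = A k sinh(k·7) + B k cosh(k·7) = 0
    ⇒ B = −A tanh(k·7) = 3 tanh(sqrt(11)·7).
Therefore the extremal is
    y(x) = −3 cosh(sqrt(11) x) + 3 tanh(sqrt(11)·7) sinh(sqrt(11) x).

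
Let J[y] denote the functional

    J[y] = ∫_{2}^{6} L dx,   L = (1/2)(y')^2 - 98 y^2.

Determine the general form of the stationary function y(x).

The Lagrangian is L = (1/2)(y')^2 - 98 y^2.
∂L/∂y = -196y.
∂L/∂y' = y'.
The Euler-Lagrange equation d/dx(∂L/∂y') − ∂L/∂y = 0 becomes:
    y'' + 196 y = 0
General solution: y(x) = A sin(14x) + B cos(14x), where A and B are arbitrary constants fixed by the endpoint conditions.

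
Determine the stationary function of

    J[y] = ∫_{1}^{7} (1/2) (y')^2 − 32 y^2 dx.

The Lagrangian is L = (1/2) (y')^2 − 32 y^2.
Compute ∂L/∂y = -64y, ∂L/∂y' = y'.
The Euler-Lagrange equation d/dx(∂L/∂y') − ∂L/∂y = 0 reduces to
    y'' + 64 y = 0.
Its general solution is
    y(x) = A sin(8x) + B cos(8x),
with A, B fixed by the endpoint conditions.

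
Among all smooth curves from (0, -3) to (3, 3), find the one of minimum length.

Arc-length functional: J[y] = ∫ sqrt(1 + (y')^2) dx.
Lagrangian L = sqrt(1 + (y')^2) has no explicit y dependence, so ∂L/∂y = 0 and the Euler-Lagrange equation gives
    d/dx( y' / sqrt(1 + (y')^2) ) = 0  ⇒  y' / sqrt(1 + (y')^2) = const.
Hence y' is constant, so y(x) is affine.
Fitting the endpoints (0, -3) and (3, 3):
    slope m = (3 − (-3)) / (3 − 0) = 2,
    intercept c = (-3) − m·0 = -3.
Extremal: y(x) = 2 x - 3.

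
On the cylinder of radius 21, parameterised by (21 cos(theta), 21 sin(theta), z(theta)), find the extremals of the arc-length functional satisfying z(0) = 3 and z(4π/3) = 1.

Parameterise the cylinder of radius R = 21 as
    r(θ) = (21 cos θ, 21 sin θ, z(θ)).
The arc-length element is
    ds = sqrt(441 + (dz/dθ)^2) dθ,
so the Lagrangian is L = sqrt(441 + z'^2).
L depends on z' only, not on z or θ, so ∂L/∂z = 0 and
    ∂L/∂z' = z' / sqrt(441 + z'^2).
The Euler-Lagrange equation gives
    d/dθ( z' / sqrt(441 + z'^2) ) = 0,
so z' is constant. Integrating once:
    z(θ) = a θ + b,
a helix on the cylinder (a straight line when the cylinder is unrolled). The constants a, b are determined by the endpoint conditions.
With endpoint conditions z(0) = 3 and z(4π/3) = 1: from z(0) = b we get b = 3, and a·4π/3 + 3 = 1 gives a = -3/(2π), so
    z(θ) = (-3/(2π)) θ + 3.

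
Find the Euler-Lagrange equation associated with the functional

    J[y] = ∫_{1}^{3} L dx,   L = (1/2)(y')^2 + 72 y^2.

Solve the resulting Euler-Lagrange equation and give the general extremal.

The Lagrangian is L = (1/2)(y')^2 + 72 y^2.
∂L/∂y = 144y.
∂L/∂y' = y'.
The Euler-Lagrange equation d/dx(∂L/∂y') − ∂L/∂y = 0 becomes:
    y'' - 144 y = 0
General solution: y(x) = A e^(12x) + B e^(-12x), where A and B are arbitrary constants fixed by the endpoint conditions.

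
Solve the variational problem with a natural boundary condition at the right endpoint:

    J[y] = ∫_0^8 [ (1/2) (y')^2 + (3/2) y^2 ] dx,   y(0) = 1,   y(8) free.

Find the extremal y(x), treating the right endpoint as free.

The Lagrangian L = (1/2) (y')^2 + (3/2) y^2 gives
    ∂L/∂y = 3 y,   ∂L/∂y' = y'.
Euler-Lagrange: y'' − 3 y = 0.
With k = sqrt(3), the general solution is
    y(x) = A cosh(sqrt(3) x) + B sinh(sqrt(3) x).
Fixed left endpoint y(0) = 1 ⇒ A = 1.
The right endpoint x = 8 is free, so the natural (transversality) condition is ∂L/∂y' |_{x=8} = 0, i.e. y'(8) = 0.
Compute y'(x) = A k sinh(k x) + B k cosh(k x), so
    y'(8) = A k sinh(k·8) + B k cosh(k·8) = 0
    ⇒ B = −A tanh(k·8) = − tanh(sqrt(3)·8).
Therefore the extremal is
    y(x) = cosh(sqrt(3) x) − tanh(sqrt(3)·8) sinh(sqrt(3) x).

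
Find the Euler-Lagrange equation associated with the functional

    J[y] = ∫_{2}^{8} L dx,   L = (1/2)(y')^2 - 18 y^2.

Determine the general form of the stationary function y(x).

The Lagrangian is L = (1/2)(y')^2 - 18 y^2.
∂L/∂y = -36y.
∂L/∂y' = y'.
The Euler-Lagrange equation d/dx(∂L/∂y') − ∂L/∂y = 0 becomes:
    y'' + 36 y = 0
General solution: y(x) = A sin(6x) + B cos(6x), where A and B are arbitrary constants fixed by the endpoint conditions.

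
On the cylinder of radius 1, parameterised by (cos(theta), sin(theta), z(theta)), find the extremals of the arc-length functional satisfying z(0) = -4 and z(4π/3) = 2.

Parameterise the cylinder of radius R = 1 as
    r(θ) = (cos θ, sin θ, z(θ)).
The arc-length element is
    ds = sqrt(1 + (dz/dθ)^2) dθ,
so the Lagrangian is L = sqrt(1 + z'^2).
L depends on z' only, not on z or θ, so ∂L/∂z = 0 and
    ∂L/∂z' = z' / sqrt(1 + z'^2).
The Euler-Lagrange equation gives
    d/dθ( z' / sqrt(1 + z'^2) ) = 0,
so z' is constant. Integrating once:
    z(θ) = a θ + b,
a helix on the cylinder (a straight line when the cylinder is unrolled). The constants a, b are determined by the endpoint conditions.
With endpoint conditions z(0) = -4 and z(4π/3) = 2: from z(0) = b we get b = -4, and a·4π/3 + -4 = 2 gives a = 9/(2π), so
    z(θ) = (9/(2π)) θ − 4.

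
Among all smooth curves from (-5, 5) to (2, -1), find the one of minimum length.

Arc-length functional: J[y] = ∫ sqrt(1 + (y')^2) dx.
Lagrangian L = sqrt(1 + (y')^2) has no explicit y dependence, so ∂L/∂y = 0 and the Euler-Lagrange equation gives
    d/dx( y' / sqrt(1 + (y')^2) ) = 0  ⇒  y' / sqrt(1 + (y')^2) = const.
Hence y' is constant, so y(x) is affine.
Fitting the endpoints (-5, 5) and (2, -1):
    slope m = ((-1) − 5) / (2 − (-5)) = -6/7,
    intercept c = 5 − m·(-5) = 5/7.
Extremal: y(x) = (-6/7) x + 5/7.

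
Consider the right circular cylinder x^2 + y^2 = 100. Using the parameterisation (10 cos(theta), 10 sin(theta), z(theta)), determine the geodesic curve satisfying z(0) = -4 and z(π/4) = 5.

Parameterise the cylinder of radius R = 10 as
    r(θ) = (10 cos θ, 10 sin θ, z(θ)).
The arc-length element is
    ds = sqrt(100 + (dz/dθ)^2) dθ,
so the Lagrangian is L = sqrt(100 + z'^2).
L depends on z' only, not on z or θ, so ∂L/∂z = 0 and
    ∂L/∂z' = z' / sqrt(100 + z'^2).
The Euler-Lagrange equation gives
    d/dθ( z' / sqrt(100 + z'^2) ) = 0,
so z' is constant. Integrating once:
    z(θ) = a θ + b,
a helix on the cylinder (a straight line when the cylinder is unrolled). The constants a, b are determined by the endpoint conditions.
With endpoint conditions z(0) = -4 and z(π/4) = 5: from z(0) = b we get b = -4, and a·π/4 + -4 = 5 gives a = 36/π, so
    z(θ) = (36/π) θ − 4.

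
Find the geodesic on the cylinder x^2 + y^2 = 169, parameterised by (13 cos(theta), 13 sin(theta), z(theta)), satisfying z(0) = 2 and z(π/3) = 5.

Parameterise the cylinder of radius R = 13 as
    r(θ) = (13 cos θ, 13 sin θ, z(θ)).
The arc-length element is
    ds = sqrt(169 + (dz/dθ)^2) dθ,
so the Lagrangian is L = sqrt(169 + z'^2).
L depends on z' only, not on z or θ, so ∂L/∂z = 0 and
    ∂L/∂z' = z' / sqrt(169 + z'^2).
The Euler-Lagrange equation gives
    d/dθ( z' / sqrt(169 + z'^2) ) = 0,
so z' is constant. Integrating once:
    z(θ) = a θ + b,
a helix on the cylinder (a straight line when the cylinder is unrolled). The constants a, b are determined by the endpoint conditions.
With endpoint conditions z(0) = 2 and z(π/3) = 5: from z(0) = b we get b = 2, and a·π/3 + 2 = 5 gives a = 9/π, so
    z(θ) = (9/π) θ + 2.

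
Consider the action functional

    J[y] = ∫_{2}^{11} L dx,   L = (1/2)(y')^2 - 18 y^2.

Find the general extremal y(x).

The Lagrangian is L = (1/2)(y')^2 - 18 y^2.
∂L/∂y = -36y.
∂L/∂y' = y'.
The Euler-Lagrange equation d/dx(∂L/∂y') − ∂L/∂y = 0 becomes:
    y'' + 36 y = 0
General solution: y(x) = A sin(6x) + B cos(6x), where A and B are arbitrary constants fixed by the endpoint conditions.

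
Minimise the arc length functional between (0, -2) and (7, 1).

Arc-length functional: J[y] = ∫ sqrt(1 + (y')^2) dx.
Lagrangian L = sqrt(1 + (y')^2) has no explicit y dependence, so ∂L/∂y = 0 and the Euler-Lagrange equation gives
    d/dx( y' / sqrt(1 + (y')^2) ) = 0  ⇒  y' / sqrt(1 + (y')^2) = const.
Hence y' is constant, so y(x) is affine.
Fitting the endpoints (0, -2) and (7, 1):
    slope m = (1 − (-2)) / (7 − 0) = 3/7,
    intercept c = (-2) − m·0 = -2.
Extremal: y(x) = (3/7) x - 2.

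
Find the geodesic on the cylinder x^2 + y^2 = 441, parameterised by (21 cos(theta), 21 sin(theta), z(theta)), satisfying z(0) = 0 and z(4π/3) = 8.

Parameterise the cylinder of radius R = 21 as
    r(θ) = (21 cos θ, 21 sin θ, z(θ)).
The arc-length element is
    ds = sqrt(441 + (dz/dθ)^2) dθ,
so the Lagrangian is L = sqrt(441 + z'^2).
L depends on z' only, not on z or θ, so ∂L/∂z = 0 and
    ∂L/∂z' = z' / sqrt(441 + z'^2).
The Euler-Lagrange equation gives
    d/dθ( z' / sqrt(441 + z'^2) ) = 0,
so z' is constant. Integrating once:
    z(θ) = a θ + b,
a helix on the cylinder (a straight line when the cylinder is unrolled). The constants a, b are determined by the endpoint conditions.
With endpoint conditions z(0) = 0 and z(4π/3) = 8: from z(0) = b we get b = 0, and a·4π/3 + 0 = 8 gives a = 6/π, so
    z(θ) = (6/π) θ.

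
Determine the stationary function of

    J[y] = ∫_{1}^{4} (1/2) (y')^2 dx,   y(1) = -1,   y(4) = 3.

The Lagrangian is L = (1/2) (y')^2.
Compute ∂L/∂y = 0, ∂L/∂y' = y'.
The Euler-Lagrange equation d/dx(∂L/∂y') − ∂L/∂y = 0 reduces to
    y'' = 0.
Its general solution is
    y(x) = A x + B,
with A, B fixed by the endpoint conditions.
Applying the endpoint conditions y(1) = -1 and y(4) = 3: solve A·1 + B = -1 and A·4 + B = 3. Subtracting gives A(4 − 1) = 3 − -1, so A = 4/3, and B = -1 − A·1 = -7/3. Therefore
    y(x) = (4/3) x - 7/3.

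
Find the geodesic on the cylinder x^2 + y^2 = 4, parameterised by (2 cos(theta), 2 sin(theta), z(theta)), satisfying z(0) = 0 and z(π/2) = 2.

Parameterise the cylinder of radius R = 2 as
    r(θ) = (2 cos θ, 2 sin θ, z(θ)).
The arc-length element is
    ds = sqrt(4 + (dz/dθ)^2) dθ,
so the Lagrangian is L = sqrt(4 + z'^2).
L depends on z' only, not on z or θ, so ∂L/∂z = 0 and
    ∂L/∂z' = z' / sqrt(4 + z'^2).
The Euler-Lagrange equation gives
    d/dθ( z' / sqrt(4 + z'^2) ) = 0,
so z' is constant. Integrating once:
    z(θ) = a θ + b,
a helix on the cylinder (a straight line when the cylinder is unrolled). The constants a, b are determined by the endpoint conditions.
With endpoint conditions z(0) = 0 and z(π/2) = 2: from z(0) = b we get b = 0, and a·π/2 + 0 = 2 gives a = 4/π, so
    z(θ) = (4/π) θ.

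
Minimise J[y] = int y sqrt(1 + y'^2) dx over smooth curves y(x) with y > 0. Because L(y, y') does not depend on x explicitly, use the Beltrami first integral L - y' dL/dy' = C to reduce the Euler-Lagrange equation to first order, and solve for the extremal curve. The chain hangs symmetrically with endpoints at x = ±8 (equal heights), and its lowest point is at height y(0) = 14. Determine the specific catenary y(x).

The Lagrangian L(y, y') = y sqrt(1 + y'^2) has no explicit x dependence, so the Beltrami identity applies:
    L − y' ∂L/∂y' = C.
Compute ∂L/∂y' = y · y' / sqrt(1 + y'^2). Then
    L − y' ∂L/∂y'
    = y sqrt(1 + y'^2) − y · y'^2 / sqrt(1 + y'^2)
    = y (1 + y'^2 − y'^2) / sqrt(1 + y'^2)
    = y / sqrt(1 + y'^2) = C.
Squaring gives y^2 = C^2 (1 + y'^2), i.e.
    y'^2 = y^2 / C^2 − 1.
Separating variables,
    dy / sqrt(y^2 − C^2) = dx / C,
and integrating gives arccosh(y / C) = (x − a)/C, so
    y(x) = C cosh((x − a)/C),
the catenary. The constants C and a are fixed by the two endpoint conditions (and, for the hanging-chain problem, the length constraint selects C).
Now fit the given data. The endpoints x = ±8 are symmetric at equal height, so the catenary is even about its minimum: a = 0 and y(x) = C cosh(x/C). The lowest point is y(0) = C cosh(0) = C, and we are told y(0) = 14, so C = 14. Therefore
    y(x) = 14 cosh(x/14),
and at the endpoints
    y(±8) = 14 cosh(8/14).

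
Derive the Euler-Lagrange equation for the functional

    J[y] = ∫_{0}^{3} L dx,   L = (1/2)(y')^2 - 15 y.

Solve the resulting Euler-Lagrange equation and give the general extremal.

The Lagrangian is L = (1/2)(y')^2 - 15 y.
∂L/∂y = -15.
∂L/∂y' = y'.
The Euler-Lagrange equation d/dx(∂L/∂y') − ∂L/∂y = 0 becomes:
    y'' + 15 = 0
General solution: y(x) = -(15/2) x^2 + A x + B, where A and B are arbitrary constants fixed by the endpoint conditions.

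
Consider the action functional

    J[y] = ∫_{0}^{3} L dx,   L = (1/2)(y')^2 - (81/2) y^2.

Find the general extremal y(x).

The Lagrangian is L = (1/2)(y')^2 - (81/2) y^2.
∂L/∂y = -81y.
∂L/∂y' = y'.
The Euler-Lagrange equation d/dx(∂L/∂y') − ∂L/∂y = 0 becomes:
    y'' + 81 y = 0
General solution: y(x) = A sin(9x) + B cos(9x), where A and B are arbitrary constants fixed by the endpoint conditions.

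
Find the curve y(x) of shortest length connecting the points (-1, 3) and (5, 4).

Arc-length functional: J[y] = ∫ sqrt(1 + (y')^2) dx.
Lagrangian L = sqrt(1 + (y')^2) has no explicit y dependence, so ∂L/∂y = 0 and the Euler-Lagrange equation gives
    d/dx( y' / sqrt(1 + (y')^2) ) = 0  ⇒  y' / sqrt(1 + (y')^2) = const.
Hence y' is constant, so y(x) is affine.
Fitting the endpoints (-1, 3) and (5, 4):
    slope m = (4 − 3) / (5 − (-1)) = 1/6,
    intercept c = 3 − m·(-1) = 19/6.
Extremal: y(x) = (1/6) x + 19/6.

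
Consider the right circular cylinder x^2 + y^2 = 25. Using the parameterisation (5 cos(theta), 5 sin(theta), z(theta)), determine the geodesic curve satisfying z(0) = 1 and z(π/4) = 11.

Parameterise the cylinder of radius R = 5 as
    r(θ) = (5 cos θ, 5 sin θ, z(θ)).
The arc-length element is
    ds = sqrt(25 + (dz/dθ)^2) dθ,
so the Lagrangian is L = sqrt(25 + z'^2).
L depends on z' only, not on z or θ, so ∂L/∂z = 0 and
    ∂L/∂z' = z' / sqrt(25 + z'^2).
The Euler-Lagrange equation gives
    d/dθ( z' / sqrt(25 + z'^2) ) = 0,
so z' is constant. Integrating once:
    z(θ) = a θ + b,
a helix on the cylinder (a straight line when the cylinder is unrolled). The constants a, b are determined by the endpoint conditions.
With endpoint conditions z(0) = 1 and z(π/4) = 11: from z(0) = b we get b = 1, and a·π/4 + 1 = 11 gives a = 40/π, so
    z(θ) = (40/π) θ + 1.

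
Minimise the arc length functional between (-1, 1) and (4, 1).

Arc-length functional: J[y] = ∫ sqrt(1 + (y')^2) dx.
Lagrangian L = sqrt(1 + (y')^2) has no explicit y dependence, so ∂L/∂y = 0 and the Euler-Lagrange equation gives
    d/dx( y' / sqrt(1 + (y')^2) ) = 0  ⇒  y' / sqrt(1 + (y')^2) = const.
Hence y' is constant, so y(x) is affine.
Fitting the endpoints (-1, 1) and (4, 1):
    slope m = (1 − 1) / (4 − (-1)) = 0,
    intercept c = 1 − m·(-1) = 1.
Extremal: y(x) = 1.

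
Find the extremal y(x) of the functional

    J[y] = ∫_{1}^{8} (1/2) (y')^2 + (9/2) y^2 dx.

The Lagrangian is L = (1/2) (y')^2 + (9/2) y^2.
Compute ∂L/∂y = 9y, ∂L/∂y' = y'.
The Euler-Lagrange equation d/dx(∂L/∂y') − ∂L/∂y = 0 reduces to
    y'' − 9 y = 0.
Its general solution is
    y(x) = A e^(3x) + B e^(−3x),
with A, B fixed by the endpoint conditions.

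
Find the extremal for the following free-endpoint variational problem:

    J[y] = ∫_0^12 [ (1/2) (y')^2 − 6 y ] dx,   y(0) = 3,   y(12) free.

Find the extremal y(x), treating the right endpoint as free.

The Lagrangian L = (1/2) (y')^2 − 6 y gives
    ∂L/∂y = −6,   ∂L/∂y' = y'.
Euler-Lagrange: d/dx(y') − (−6) = 0, i.e. y'' + 6 = 0, so
    y(x) = −(6/2) x^2 + C1 x + C2.
Fixed left endpoint y(0) = 3 ⇒ C2 = 3.
The right endpoint x = 12 is free, so the natural (transversality) condition is ∂L/∂y' |_{x=12} = 0, i.e. y'(12) = 0.
Compute y'(x) = −6 x + C1, so y'(12) = −72 + C1 = 0 ⇒ C1 = 72.
Therefore the extremal is
    y(x) = −3 x^2 + 72 x + 3.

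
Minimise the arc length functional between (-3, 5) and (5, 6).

Arc-length functional: J[y] = ∫ sqrt(1 + (y')^2) dx.
Lagrangian L = sqrt(1 + (y')^2) has no explicit y dependence, so ∂L/∂y = 0 and the Euler-Lagrange equation gives
    d/dx( y' / sqrt(1 + (y')^2) ) = 0  ⇒  y' / sqrt(1 + (y')^2) = const.
Hence y' is constant, so y(x) is affine.
Fitting the endpoints (-3, 5) and (5, 6):
    slope m = (6 − 5) / (5 − (-3)) = 1/8,
    intercept c = 5 − m·(-3) = 43/8.
Extremal: y(x) = (1/8) x + 43/8.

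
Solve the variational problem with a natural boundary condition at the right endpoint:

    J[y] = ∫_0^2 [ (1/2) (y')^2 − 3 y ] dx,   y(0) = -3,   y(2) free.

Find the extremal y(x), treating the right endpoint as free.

The Lagrangian L = (1/2) (y')^2 − 3 y gives
    ∂L/∂y = −3,   ∂L/∂y' = y'.
Euler-Lagrange: d/dx(y') − (−3) = 0, i.e. y'' + 3 = 0, so
    y(x) = −(3/2) x^2 + C1 x + C2.
Fixed left endpoint y(0) = -3 ⇒ C2 = -3.
The right endpoint x = 2 is free, so the natural (transversality) condition is ∂L/∂y' |_{x=2} = 0, i.e. y'(2) = 0.
Compute y'(x) = −3 x + C1, so y'(2) = −6 + C1 = 0 ⇒ C1 = 6.
Therefore the extremal is
    y(x) = −(3/2) x^2 + 6 x − 3.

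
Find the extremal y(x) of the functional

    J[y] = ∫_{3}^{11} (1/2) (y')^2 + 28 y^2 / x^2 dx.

The Lagrangian is L = (1/2) (y')^2 + 28 y^2 / x^2.
Compute ∂L/∂y = 56y/x^2, ∂L/∂y' = y'.
The Euler-Lagrange equation d/dx(∂L/∂y') − ∂L/∂y = 0 reduces to
    y'' − 56/x^2 · y = 0  (x > 0).
Its general solution is
    y(x) = A x^8 + B x^(-7),
with A, B fixed by the endpoint conditions.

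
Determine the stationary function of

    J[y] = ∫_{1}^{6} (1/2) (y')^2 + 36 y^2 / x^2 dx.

The Lagrangian is L = (1/2) (y')^2 + 36 y^2 / x^2.
Compute ∂L/∂y = 72y/x^2, ∂L/∂y' = y'.
The Euler-Lagrange equation d/dx(∂L/∂y') − ∂L/∂y = 0 reduces to
    y'' − 72/x^2 · y = 0  (x > 0).
Its general solution is
    y(x) = A x^9 + B x^(-8),
with A, B fixed by the endpoint conditions.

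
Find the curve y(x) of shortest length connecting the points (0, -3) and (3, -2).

Arc-length functional: J[y] = ∫ sqrt(1 + (y')^2) dx.
Lagrangian L = sqrt(1 + (y')^2) has no explicit y dependence, so ∂L/∂y = 0 and the Euler-Lagrange equation gives
    d/dx( y' / sqrt(1 + (y')^2) ) = 0  ⇒  y' / sqrt(1 + (y')^2) = const.
Hence y' is constant, so y(x) is affine.
Fitting the endpoints (0, -3) and (3, -2):
    slope m = ((-2) − (-3)) / (3 − 0) = 1/3,
    intercept c = (-3) − m·0 = -3.
Extremal: y(x) = (1/3) x - 3.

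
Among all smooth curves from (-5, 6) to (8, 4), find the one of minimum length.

Arc-length functional: J[y] = ∫ sqrt(1 + (y')^2) dx.
Lagrangian L = sqrt(1 + (y')^2) has no explicit y dependence, so ∂L/∂y = 0 and the Euler-Lagrange equation gives
    d/dx( y' / sqrt(1 + (y')^2) ) = 0  ⇒  y' / sqrt(1 + (y')^2) = const.
Hence y' is constant, so y(x) is affine.
Fitting the endpoints (-5, 6) and (8, 4):
    slope m = (4 − 6) / (8 − (-5)) = -2/13,
    intercept c = 6 − m·(-5) = 68/13.
Extremal: y(x) = (-2/13) x + 68/13.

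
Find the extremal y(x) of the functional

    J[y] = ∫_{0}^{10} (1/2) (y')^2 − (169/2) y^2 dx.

The Lagrangian is L = (1/2) (y')^2 − (169/2) y^2.
Compute ∂L/∂y = -169y, ∂L/∂y' = y'.
The Euler-Lagrange equation d/dx(∂L/∂y') − ∂L/∂y = 0 reduces to
    y'' + 169 y = 0.
Its general solution is
    y(x) = A sin(13x) + B cos(13x),
with A, B fixed by the endpoint conditions.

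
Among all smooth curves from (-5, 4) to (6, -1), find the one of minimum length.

Arc-length functional: J[y] = ∫ sqrt(1 + (y')^2) dx.
Lagrangian L = sqrt(1 + (y')^2) has no explicit y dependence, so ∂L/∂y = 0 and the Euler-Lagrange equation gives
    d/dx( y' / sqrt(1 + (y')^2) ) = 0  ⇒  y' / sqrt(1 + (y')^2) = const.
Hence y' is constant, so y(x) is affine.
Fitting the endpoints (-5, 4) and (6, -1):
    slope m = ((-1) − 4) / (6 − (-5)) = -5/11,
    intercept c = 4 − m·(-5) = 19/11.
Extremal: y(x) = (-5/11) x + 19/11.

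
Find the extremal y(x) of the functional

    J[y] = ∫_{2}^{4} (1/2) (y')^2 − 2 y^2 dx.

The Lagrangian is L = (1/2) (y')^2 − 2 y^2.
Compute ∂L/∂y = -4y, ∂L/∂y' = y'.
The Euler-Lagrange equation d/dx(∂L/∂y') − ∂L/∂y = 0 reduces to
    y'' + 4 y = 0.
Its general solution is
    y(x) = A sin(2x) + B cos(2x),
with A, B fixed by the endpoint conditions.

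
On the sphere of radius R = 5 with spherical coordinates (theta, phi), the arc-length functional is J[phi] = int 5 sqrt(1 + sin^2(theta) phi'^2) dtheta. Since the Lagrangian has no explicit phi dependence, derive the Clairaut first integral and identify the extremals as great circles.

On the sphere of radius R = 5 with spherical coordinates (θ, φ), the induced metric is
    ds^2 = 25(dθ^2 + sin^2(θ) dφ^2).
Parameterise by θ; the arc-length functional is
    J[φ] = ∫ 5 sqrt(1 + sin^2(θ) (dφ/dθ)^2) dθ,
so L = 5 sqrt(1 + sin^2(θ) φ'^2). Compute
    ∂L/∂φ = 0  (L has no explicit φ dependence),
    ∂L/∂φ' = 5 sin^2(θ) φ' / sqrt(1 + sin^2(θ) φ'^2).
Since ∂L/∂φ = 0, the Euler-Lagrange equation
    d/dθ(∂L/∂φ') − ∂L/∂φ = 0
reduces to d/dθ(∂L/∂φ') = 0, i.e. the momentum conjugate to φ is conserved:
    5 sin^2(θ) φ' / sqrt(1 + sin^2(θ) φ'^2) = C.
The overall factor of 5 is constant, so dividing through gives Clairaut's relation sin^2(θ) φ' / sqrt(1 + sin^2(θ) φ'^2) = C' (with C' = C/5). Solving for φ' and integrating gives the great-circle family
    cot(θ) = A cos(φ − φ_0),
i.e. the intersection of the sphere with a plane through the origin. The two constants A and φ_0 (equivalently C and one phase) are fixed by the two endpoint conditions.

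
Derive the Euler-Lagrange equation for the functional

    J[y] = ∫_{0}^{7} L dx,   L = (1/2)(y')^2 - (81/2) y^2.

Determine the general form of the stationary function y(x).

The Lagrangian is L = (1/2)(y')^2 - (81/2) y^2.
∂L/∂y = -81y.
∂L/∂y' = y'.
The Euler-Lagrange equation d/dx(∂L/∂y') − ∂L/∂y = 0 becomes:
    y'' + 81 y = 0
General solution: y(x) = A sin(9x) + B cos(9x), where A and B are arbitrary constants fixed by the endpoint conditions.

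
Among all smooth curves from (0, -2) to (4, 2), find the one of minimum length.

Arc-length functional: J[y] = ∫ sqrt(1 + (y')^2) dx.
Lagrangian L = sqrt(1 + (y')^2) has no explicit y dependence, so ∂L/∂y = 0 and the Euler-Lagrange equation gives
    d/dx( y' / sqrt(1 + (y')^2) ) = 0  ⇒  y' / sqrt(1 + (y')^2) = const.
Hence y' is constant, so y(x) is affine.
Fitting the endpoints (0, -2) and (4, 2):
    slope m = (2 − (-2)) / (4 − 0) = 1,
    intercept c = (-2) − m·0 = -2.
Extremal: y(x) = x - 2.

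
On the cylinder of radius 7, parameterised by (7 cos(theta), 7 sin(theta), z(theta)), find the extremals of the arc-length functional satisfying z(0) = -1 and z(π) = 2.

Parameterise the cylinder of radius R = 7 as
    r(θ) = (7 cos θ, 7 sin θ, z(θ)).
The arc-length element is
    ds = sqrt(49 + (dz/dθ)^2) dθ,
so the Lagrangian is L = sqrt(49 + z'^2).
L depends on z' only, not on z or θ, so ∂L/∂z = 0 and
    ∂L/∂z' = z' / sqrt(49 + z'^2).
The Euler-Lagrange equation gives
    d/dθ( z' / sqrt(49 + z'^2) ) = 0,
so z' is constant. Integrating once:
    z(θ) = a θ + b,
a helix on the cylinder (a straight line when the cylinder is unrolled). The constants a, b are determined by the endpoint conditions.
With endpoint conditions z(0) = -1 and z(π) = 2: from z(0) = b we get b = -1, and a·π + -1 = 2 gives a = 3/π, so
    z(θ) = (3/π) θ − 1.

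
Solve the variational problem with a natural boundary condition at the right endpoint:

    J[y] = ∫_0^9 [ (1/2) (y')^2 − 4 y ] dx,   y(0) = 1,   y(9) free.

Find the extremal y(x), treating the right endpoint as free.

The Lagrangian L = (1/2) (y')^2 − 4 y gives
    ∂L/∂y = −4,   ∂L/∂y' = y'.
Euler-Lagrange: d/dx(y') − (−4) = 0, i.e. y'' + 4 = 0, so
    y(x) = −(4/2) x^2 + C1 x + C2.
Fixed left endpoint y(0) = 1 ⇒ C2 = 1.
The right endpoint x = 9 is free, so the natural (transversality) condition is ∂L/∂y' |_{x=9} = 0, i.e. y'(9) = 0.
Compute y'(x) = −4 x + C1, so y'(9) = −36 + C1 = 0 ⇒ C1 = 36.
Therefore the extremal is
    y(x) = −2 x^2 + 36 x + 1.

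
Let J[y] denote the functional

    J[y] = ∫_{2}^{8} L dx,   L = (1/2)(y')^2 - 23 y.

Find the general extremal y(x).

The Lagrangian is L = (1/2)(y')^2 - 23 y.
∂L/∂y = -23.
∂L/∂y' = y'.
The Euler-Lagrange equation d/dx(∂L/∂y') − ∂L/∂y = 0 becomes:
    y'' + 23 = 0
General solution: y(x) = -(23/2) x^2 + A x + B, where A and B are arbitrary constants fixed by the endpoint conditions.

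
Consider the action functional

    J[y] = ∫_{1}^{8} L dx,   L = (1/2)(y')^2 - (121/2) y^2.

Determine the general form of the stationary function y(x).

The Lagrangian is L = (1/2)(y')^2 - (121/2) y^2.
∂L/∂y = -121y.
∂L/∂y' = y'.
The Euler-Lagrange equation d/dx(∂L/∂y') − ∂L/∂y = 0 becomes:
    y'' + 121 y = 0
General solution: y(x) = A sin(11x) + B cos(11x), where A and B are arbitrary constants fixed by the endpoint conditions.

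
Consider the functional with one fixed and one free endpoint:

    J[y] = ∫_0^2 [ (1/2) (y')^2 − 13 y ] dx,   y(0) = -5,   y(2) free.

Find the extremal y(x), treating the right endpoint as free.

The Lagrangian L = (1/2) (y')^2 − 13 y gives
    ∂L/∂y = −13,   ∂L/∂y' = y'.
Euler-Lagrange: d/dx(y') − (−13) = 0, i.e. y'' + 13 = 0, so
    y(x) = −(13/2) x^2 + C1 x + C2.
Fixed left endpoint y(0) = -5 ⇒ C2 = -5.
The right endpoint x = 2 is free, so the natural (transversality) condition is ∂L/∂y' |_{x=2} = 0, i.e. y'(2) = 0.
Compute y'(x) = −13 x + C1, so y'(2) = −26 + C1 = 0 ⇒ C1 = 26.
Therefore the extremal is
    y(x) = −(13/2) x^2 + 26 x − 5.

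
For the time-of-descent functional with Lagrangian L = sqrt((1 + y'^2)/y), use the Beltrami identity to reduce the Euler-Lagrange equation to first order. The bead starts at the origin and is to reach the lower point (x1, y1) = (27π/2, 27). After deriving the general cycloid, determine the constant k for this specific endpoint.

The Lagrangian L = sqrt((1 + y'^2) / y) has no explicit x dependence, so the Beltrami identity applies:
    L − y' ∂L/∂y' = C.
Compute ∂L/∂y' = y' / sqrt(y (1 + y'^2)).
Substitute:
    sqrt((1 + y'^2)/y) − y'·y' / sqrt(y (1 + y'^2))
    = (1 + y'^2) / sqrt(y (1 + y'^2)) − y'^2 / sqrt(y (1 + y'^2))
    = 1 / sqrt(y (1 + y'^2)) = C.
Squaring and rearranging gives the first integral
    y (1 + y'^2) = 1/C^2 =: k   (constant).
Solving this first-order ODE by the substitution
    y = (k/2)(1 − cos θ)
yields the cycloid parameterisation
    x(θ) = (k/2)(θ − sin θ),   y(θ) = (k/2)(1 − cos θ).
The constant k is fixed by the endpoint condition.
Now fit the given lower endpoint (x1, y1) = (27π/2, 27). At the bottom of the first arch (θ = π), the parametric equations give
    y(π) = (k/2)(1 − cos π) = k,
    x(π) = (k/2)(π − sin π) = kπ/2.
Matching y(π) = 27 gives k = 27, consistent with x(π) = 27π/2. Therefore the specific cycloid is
    x(θ) = (27/2)(θ − sin θ),   y(θ) = (27/2)(1 − cos θ).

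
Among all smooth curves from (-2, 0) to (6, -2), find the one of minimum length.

Arc-length functional: J[y] = ∫ sqrt(1 + (y')^2) dx.
Lagrangian L = sqrt(1 + (y')^2) has no explicit y dependence, so ∂L/∂y = 0 and the Euler-Lagrange equation gives
    d/dx( y' / sqrt(1 + (y')^2) ) = 0  ⇒  y' / sqrt(1 + (y')^2) = const.
Hence y' is constant, so y(x) is affine.
Fitting the endpoints (-2, 0) and (6, -2):
    slope m = ((-2) − 0) / (6 − (-2)) = -1/4,
    intercept c = 0 − m·(-2) = -1/2.
Extremal: y(x) = (-1/4) x - 1/2.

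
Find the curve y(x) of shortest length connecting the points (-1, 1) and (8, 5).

Arc-length functional: J[y] = ∫ sqrt(1 + (y')^2) dx.
Lagrangian L = sqrt(1 + (y')^2) has no explicit y dependence, so ∂L/∂y = 0 and the Euler-Lagrange equation gives
    d/dx( y' / sqrt(1 + (y')^2) ) = 0  ⇒  y' / sqrt(1 + (y')^2) = const.
Hence y' is constant, so y(x) is affine.
Fitting the endpoints (-1, 1) and (8, 5):
    slope m = (5 − 1) / (8 − (-1)) = 4/9,
    intercept c = 1 − m·(-1) = 13/9.
Extremal: y(x) = (4/9) x + 13/9.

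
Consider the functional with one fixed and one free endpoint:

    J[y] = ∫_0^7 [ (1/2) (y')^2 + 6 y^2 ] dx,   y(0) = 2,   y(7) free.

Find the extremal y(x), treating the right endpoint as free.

The Lagrangian L = (1/2) (y')^2 + 6 y^2 gives
    ∂L/∂y = 12 y,   ∂L/∂y' = y'.
Euler-Lagrange: y'' − 12 y = 0.
With k = sqrt(12), the general solution is
    y(x) = A cosh(sqrt(12) x) + B sinh(sqrt(12) x).
Fixed left endpoint y(0) = 2 ⇒ A = 2.
The right endpoint x = 7 is free, so the natural (transversality) condition is ∂L/∂y' |_{x=7} = 0, i.e. y'(7) = 0.
Compute y'(x) = A k sinh(k x) + B k cosh(k x), so
    y'(7) = A k sinh(k·7) + B k cosh(k·7) = 0
    ⇒ B = −A tanh(k·7) = − 2 tanh(sqrt(12)·7).
Therefore the extremal is
    y(x) = 2 cosh(sqrt(12) x) − 2 tanh(sqrt(12)·7) sinh(sqrt(12) x).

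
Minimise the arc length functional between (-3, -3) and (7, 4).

Arc-length functional: J[y] = ∫ sqrt(1 + (y')^2) dx.
Lagrangian L = sqrt(1 + (y')^2) has no explicit y dependence, so ∂L/∂y = 0 and the Euler-Lagrange equation gives
    d/dx( y' / sqrt(1 + (y')^2) ) = 0  ⇒  y' / sqrt(1 + (y')^2) = const.
Hence y' is constant, so y(x) is affine.
Fitting the endpoints (-3, -3) and (7, 4):
    slope m = (4 − (-3)) / (7 − (-3)) = 7/10,
    intercept c = (-3) − m·(-3) = -9/10.
Extremal: y(x) = (7/10) x - 9/10.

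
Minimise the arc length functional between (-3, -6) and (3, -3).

Arc-length functional: J[y] = ∫ sqrt(1 + (y')^2) dx.
Lagrangian L = sqrt(1 + (y')^2) has no explicit y dependence, so ∂L/∂y = 0 and the Euler-Lagrange equation gives
    d/dx( y' / sqrt(1 + (y')^2) ) = 0  ⇒  y' / sqrt(1 + (y')^2) = const.
Hence y' is constant, so y(x) is affine.
Fitting the endpoints (-3, -6) and (3, -3):
    slope m = ((-3) − (-6)) / (3 − (-3)) = 1/2,
    intercept c = (-6) − m·(-3) = -9/2.
Extremal: y(x) = (1/2) x - 9/2.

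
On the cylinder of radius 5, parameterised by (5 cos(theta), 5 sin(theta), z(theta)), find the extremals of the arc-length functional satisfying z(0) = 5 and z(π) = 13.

Parameterise the cylinder of radius R = 5 as
    r(θ) = (5 cos θ, 5 sin θ, z(θ)).
The arc-length element is
    ds = sqrt(25 + (dz/dθ)^2) dθ,
so the Lagrangian is L = sqrt(25 + z'^2).
L depends on z' only, not on z or θ, so ∂L/∂z = 0 and
    ∂L/∂z' = z' / sqrt(25 + z'^2).
The Euler-Lagrange equation gives
    d/dθ( z' / sqrt(25 + z'^2) ) = 0,
so z' is constant. Integrating once:
    z(θ) = a θ + b,
a helix on the cylinder (a straight line when the cylinder is unrolled). The constants a, b are determined by the endpoint conditions.
With endpoint conditions z(0) = 5 and z(π) = 13: from z(0) = b we get b = 5, and a·π + 5 = 13 gives a = 8/π, so
    z(θ) = (8/π) θ + 5.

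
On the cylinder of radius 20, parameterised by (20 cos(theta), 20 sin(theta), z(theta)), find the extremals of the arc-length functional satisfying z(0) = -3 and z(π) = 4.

Parameterise the cylinder of radius R = 20 as
    r(θ) = (20 cos θ, 20 sin θ, z(θ)).
The arc-length element is
    ds = sqrt(400 + (dz/dθ)^2) dθ,
so the Lagrangian is L = sqrt(400 + z'^2).
L depends on z' only, not on z or θ, so ∂L/∂z = 0 and
    ∂L/∂z' = z' / sqrt(400 + z'^2).
The Euler-Lagrange equation gives
    d/dθ( z' / sqrt(400 + z'^2) ) = 0,
so z' is constant. Integrating once:
    z(θ) = a θ + b,
a helix on the cylinder (a straight line when the cylinder is unrolled). The constants a, b are determined by the endpoint conditions.
With endpoint conditions z(0) = -3 and z(π) = 4: from z(0) = b we get b = -3, and a·π + -3 = 4 gives a = 7/π, so
    z(θ) = (7/π) θ − 3.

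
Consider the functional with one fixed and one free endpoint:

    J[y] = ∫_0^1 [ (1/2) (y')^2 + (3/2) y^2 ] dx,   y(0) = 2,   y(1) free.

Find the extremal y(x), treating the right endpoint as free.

The Lagrangian L = (1/2) (y')^2 + (3/2) y^2 gives
    ∂L/∂y = 3 y,   ∂L/∂y' = y'.
Euler-Lagrange: y'' − 3 y = 0.
With k = sqrt(3), the general solution is
    y(x) = A cosh(sqrt(3) x) + B sinh(sqrt(3) x).
Fixed left endpoint y(0) = 2 ⇒ A = 2.
The right endpoint x = 1 is free, so the natural (transversality) condition is ∂L/∂y' |_{x=1} = 0, i.e. y'(1) = 0.
Compute y'(x) = A k sinh(k x) + B k cosh(k x), so
    y'(1) = A k sinh(k·1) + B k cosh(k·1) = 0
    ⇒ B = −A tanh(k·1) = − 2 tanh(sqrt(3)·1).
Therefore the extremal is
    y(x) = 2 cosh(sqrt(3) x) − 2 tanh(sqrt(3)·1) sinh(sqrt(3) x).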